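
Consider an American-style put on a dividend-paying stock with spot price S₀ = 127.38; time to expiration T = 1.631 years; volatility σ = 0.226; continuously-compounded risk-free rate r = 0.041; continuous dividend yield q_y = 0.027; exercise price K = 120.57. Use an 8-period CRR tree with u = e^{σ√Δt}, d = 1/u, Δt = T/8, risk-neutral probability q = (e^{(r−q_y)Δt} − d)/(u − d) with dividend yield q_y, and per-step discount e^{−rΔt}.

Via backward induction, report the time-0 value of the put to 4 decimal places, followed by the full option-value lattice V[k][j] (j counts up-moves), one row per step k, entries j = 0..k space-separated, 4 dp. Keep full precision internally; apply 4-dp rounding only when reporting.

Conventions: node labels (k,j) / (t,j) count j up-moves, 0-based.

price = 9.8350
tree:
9.8350
14.2710 5.3590
20.1043 8.4081 2.2582
27.3755 12.8359 3.9162 0.5610
35.8801 18.9406 6.6641 1.1060 0.0000
44.0960 26.7816 11.0555 2.1804 0.0000 0.0000
51.5148 35.8801 17.6900 4.2984 0.0000 0.0000 0.0000
58.2139 44.0960 26.7816 8.4740 0.0000 0.0000 0.0000 0.0000
64.2631 51.5148 35.8801 16.7057 0.0000 0.0000 0.0000 0.0000 0.0000

params: Δt=0.20388 u=1.10743 d=0.90299 q=0.48849 e^(-rΔt)=0.99168
t_8 payoffs: 64.2631 51.5148 35.8801 16.7057 0.0000 0.0000 0.0000 0.0000 0.0000
k=7: node(7,0) S=62.3561 payoff=58.2139 vs cont=57.5526 → 58.2139 [stop]  node(7,1) S=76.4740 payoff=44.0960 vs cont=43.5121 → 44.0960 [stop]  node(7,2) S=93.7884 payoff=26.7816 vs cont=26.2929 → 26.7816 [stop]  node(7,3) S=115.0228 payoff=5.5472 vs cont=8.4740 → 8.4740 [wait]  node(7,4) S=141.0648 payoff=0.0000 vs cont=0.0000 → 0.0000 [wait]  node(7,5) S=173.0030 payoff=0.0000 vs cont=0.0000 → 0.0000 [wait]  node(7,6) S=212.1722 payoff=0.0000 vs cont=0.0000 → 0.0000 [wait]  node(7,7) S=260.2096 payoff=0.0000 vs cont=0.0000 → 0.0000 [wait]
k=6: node(6,0) S=69.0552 payoff=51.5148 vs cont=50.8902 → 51.5148 [stop]  node(6,1) S=84.6899 payoff=35.8801 vs cont=35.3414 → 35.8801 [stop]  node(6,2) S=103.8643 payoff=16.7057 vs cont=17.6900 → 17.6900 [wait]  node(6,3) S=127.3800 payoff=0.0000 vs cont=4.2984 → 4.2984 [wait]  node(6,4) S=156.2198 payoff=0.0000 vs cont=0.0000 → 0.0000 [wait]  node(6,5) S=191.5892 payoff=0.0000 vs cont=0.0000 → 0.0000 [wait]  node(6,6) S=234.9665 payoff=0.0000 vs cont=0.0000 → 0.0000 [wait]
k=5: node(5,0) S=76.4740 payoff=44.0960 vs cont=43.5121 → 44.0960 [stop]  node(5,1) S=93.7884 payoff=26.7816 vs cont=26.7697 → 26.7816 [stop]  node(5,2) S=115.0228 payoff=5.5472 vs cont=11.0555 → 11.0555 [wait]  node(5,3) S=141.0648 payoff=0.0000 vs cont=2.1804 → 2.1804 [wait]  node(5,4) S=173.0030 payoff=0.0000 vs cont=0.0000 → 0.0000 [wait]  node(5,5) S=212.1722 payoff=0.0000 vs cont=0.0000 → 0.0000 [wait]
k=4: node(4,0) S=84.6899 payoff=35.8801 vs cont=35.3414 → 35.8801 [stop]  node(4,1) S=103.8643 payoff=16.7057 vs cont=18.9406 → 18.9406 [wait]  node(4,2) S=127.3800 payoff=0.0000 vs cont=6.6641 → 6.6641 [wait]  node(4,3) S=156.2198 payoff=0.0000 vs cont=1.1060 → 1.1060 [wait]  node(4,4) S=191.5892 payoff=0.0000 vs cont=0.0000 → 0.0000 [wait]
k=3: node(3,0) S=93.7884 payoff=26.7816 vs cont=27.3755 → 27.3755 [wait]  node(3,1) S=115.0228 payoff=5.5472 vs cont=12.8359 → 12.8359 [wait]  node(3,2) S=141.0648 payoff=0.0000 vs cont=3.9162 → 3.9162 [wait]  node(3,3) S=173.0030 payoff=0.0000 vs cont=0.5610 → 0.5610 [wait]
k=2: node(2,0) S=103.8643 payoff=16.7057 vs cont=20.1043 → 20.1043 [wait]  node(2,1) S=127.3800 payoff=0.0000 vs cont=8.4081 → 8.4081 [wait]  node(2,2) S=156.2198 payoff=0.0000 vs cont=2.2582 → 2.2582 [wait]
k=1: node(1,0) S=115.0228 payoff=5.5472 vs cont=14.2710 → 14.2710 [wait]  node(1,1) S=141.0648 payoff=0.0000 vs cont=5.3590 → 5.3590 [wait]
k=0: node(0,0) S=127.3800 payoff=0.0000 vs cont=9.8350 → 9.8350 [wait]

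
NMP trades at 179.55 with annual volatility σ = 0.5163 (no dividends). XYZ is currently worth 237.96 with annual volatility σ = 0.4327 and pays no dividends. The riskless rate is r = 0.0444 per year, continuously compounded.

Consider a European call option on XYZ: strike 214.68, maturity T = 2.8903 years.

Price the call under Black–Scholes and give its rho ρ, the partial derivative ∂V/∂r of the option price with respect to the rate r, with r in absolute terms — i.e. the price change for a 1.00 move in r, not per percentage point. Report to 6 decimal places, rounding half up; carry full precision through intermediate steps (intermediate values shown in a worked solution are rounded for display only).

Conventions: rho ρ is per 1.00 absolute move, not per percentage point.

σ√T = 0.4327·√2.8903 = 0.735628
d₁ = (ln(S/K) + (r+σ²/2)T) / (σ√T) = (ln(237.96/214.68) + (0.0444+0.4327²/2)·2.8903) / 0.735628 = (0.102954 + 0.398904) / 0.735628 = 0.682217
d₂ = d₁ − σ√T = 0.682217 − 0.735628 = -0.053412
e^{−rT} = 0.879564
N(d₁) = 0.752449,  N(d₂) = 0.478702
Call price V = S·N(d₁) − K·e^{−rT}·N(d₂) = 179.052766 − 90.390776 = 88.661990
ρ = K·T·e^{−rT}·N(d₂) = 261.256459

price = 88.661990
ρ = 261.256459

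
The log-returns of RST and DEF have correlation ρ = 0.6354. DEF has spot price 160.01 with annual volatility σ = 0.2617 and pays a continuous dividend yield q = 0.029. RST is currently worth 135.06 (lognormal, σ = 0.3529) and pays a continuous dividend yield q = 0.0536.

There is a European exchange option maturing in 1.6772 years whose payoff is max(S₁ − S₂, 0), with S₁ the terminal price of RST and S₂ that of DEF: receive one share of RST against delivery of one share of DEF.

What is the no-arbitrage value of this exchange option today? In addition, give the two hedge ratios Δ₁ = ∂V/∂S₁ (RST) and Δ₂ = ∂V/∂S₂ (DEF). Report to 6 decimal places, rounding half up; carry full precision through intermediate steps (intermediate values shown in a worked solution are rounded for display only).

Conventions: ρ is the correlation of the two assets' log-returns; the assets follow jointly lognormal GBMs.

exchange price = 8.283256
Δ1 = 0.310398
Δ2 = -0.210231

σ_eff = √(σ₁² + σ₂² − 2ρσ₁σ₂) = √(0.3529² + 0.2617² − 2·0.6354·0.3529·0.2617) = 0.275067
d₁ = (ln(S₁/S₂) + (q₂ − q₁ + σ_eff²/2)T) / (σ_eff√T) = (ln(135.06/160.01) + (0.029 − 0.0536 + 0.037831)·1.6772) / 0.356231 = -0.413570
d₂ = d₁ − σ_eff√T = -0.413570 − 0.356231 = -0.769800
N(d₁) = 0.339595,  N(d₂) = 0.220709
V = S₁·e^{−q₁T}·N(d₁) − S₂·e^{−q₂T}·N(d₂) = 41.922319 − 33.639063 = 8.283256
Key observation: pricing in DEF-units makes this a unit-strike call on the ratio S₁/S₂ — the risk-free rate cancels and cannot affect the value.
Δ₁ = e^{−q₁T}·N(d₁) = 0.310398;  Δ₂ = −e^{−q₂T}·N(d₂) = -0.210231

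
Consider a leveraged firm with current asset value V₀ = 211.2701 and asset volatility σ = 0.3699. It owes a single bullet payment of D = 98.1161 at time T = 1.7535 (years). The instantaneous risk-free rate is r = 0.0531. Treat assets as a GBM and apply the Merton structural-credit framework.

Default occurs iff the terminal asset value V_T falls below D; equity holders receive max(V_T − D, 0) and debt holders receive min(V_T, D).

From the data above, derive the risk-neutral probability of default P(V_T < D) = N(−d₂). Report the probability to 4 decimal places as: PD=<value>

PD=0.0654

With assets at 211.2701 and a single debt payment of 98.1161 at 1.7535 years:
d₁ = [ln(V₀/D) + (r + σ²/2)T] / (σ√T)
   = [ln(211.2701/98.1161) + (0.0531 + 0.5·0.3699²)·1.7535] / (0.3699·√1.7535)
   = [0.766986 + 0.213073] / 0.489821 = 2.000852
d₂ = d₁ − σ√T = 2.000852 − 0.489821 = 1.511031
risk-neutral PD = N(−d₂) = N(-1.511031) = 0.065390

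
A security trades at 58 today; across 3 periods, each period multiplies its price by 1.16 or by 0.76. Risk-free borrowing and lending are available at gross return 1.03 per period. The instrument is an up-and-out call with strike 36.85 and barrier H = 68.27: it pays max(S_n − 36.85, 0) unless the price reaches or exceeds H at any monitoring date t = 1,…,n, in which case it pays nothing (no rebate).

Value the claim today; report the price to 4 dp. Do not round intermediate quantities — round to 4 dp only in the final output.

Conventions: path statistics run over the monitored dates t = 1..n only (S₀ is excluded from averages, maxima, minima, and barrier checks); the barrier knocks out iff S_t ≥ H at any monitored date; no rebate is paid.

price = 6.4819

With p* = (R−d)/(u−d) = 0.6750, sum probability × payoff across the paths and divide by R^3.
Enumerate all 2^3 = 8 price paths (U = up ×1.16, D = down ×0.76); each path with k up-moves has probability p*^k·(1−p*)^(3−k).
DDD: M=44.0800, payoff=0.0000, prob=0.034328
UDD: M=67.2800, payoff=2.0109, prob=0.071297
DUD: M=51.1328, payoff=2.0109, prob=0.071297
UUD: M=78.0448, payoff=0.0000, prob=0.148078
DDU: M=44.0800, payoff=2.0109, prob=0.071297
UDU: M=67.2800, payoff=22.4640, prob=0.148078
DUU: M=59.3140, payoff=22.4640, prob=0.148078
UUU: M=90.5320, payoff=0.0000, prob=0.307547
Price = Σ prob·payoff / R^3 = 7.082987 / 1.092727 = 6.4819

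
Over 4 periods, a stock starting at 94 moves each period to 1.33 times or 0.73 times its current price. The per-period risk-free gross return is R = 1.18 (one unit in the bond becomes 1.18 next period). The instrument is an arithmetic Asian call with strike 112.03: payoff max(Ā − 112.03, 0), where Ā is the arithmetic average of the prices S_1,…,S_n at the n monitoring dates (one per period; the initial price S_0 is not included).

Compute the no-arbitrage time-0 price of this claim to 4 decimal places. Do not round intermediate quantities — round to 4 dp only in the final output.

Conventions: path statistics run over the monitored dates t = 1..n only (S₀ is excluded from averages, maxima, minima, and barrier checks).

price = 20.3430

Risk-neutral up-probability p* = (R−d)/(u−d) = (1.18−0.73)/(1.33−0.73) = 0.7500; the claim prices as the p*-weighted sum of path payoffs discounted by R^4.
Enumerate all 2^4 = 16 price paths (U = up ×1.33, D = down ×0.73); each path with k up-moves has probability p*^k·(1−p*)^(4−k).
DDDD: Ā=45.4936, payoff=0.0000, prob=0.003906
UDDD: Ā=82.8857, payoff=0.0000, prob=0.011719
DUDD: Ā=68.7857, payoff=0.0000, prob=0.011719
UUDD: Ā=125.3218, payoff=13.2918, prob=0.035156
DDUD: Ā=58.4927, payoff=0.0000, prob=0.011719
UDUD: Ā=106.5688, payoff=0.0000, prob=0.035156
DUUD: Ā=92.4688, payoff=0.0000, prob=0.035156
UUUD: Ā=168.4706, payoff=56.4406, prob=0.105469
DDDU: Ā=50.9788, payoff=0.0000, prob=0.011719
UDDU: Ā=92.8791, payoff=0.0000, prob=0.035156
DUDU: Ā=78.7791, payoff=0.0000, prob=0.035156
UUDU: Ā=143.5291, payoff=31.4991, prob=0.105469
DDUU: Ā=68.4861, payoff=0.0000, prob=0.035156
UDUU: Ā=124.7761, payoff=12.7461, prob=0.105469
DUUU: Ā=110.6761, payoff=0.0000, prob=0.105469
UUUU: Ā=201.6428, payoff=89.6128, prob=0.316406
Price = Σ prob·payoff / R^4 = 39.440547 / 1.938778 = 20.3430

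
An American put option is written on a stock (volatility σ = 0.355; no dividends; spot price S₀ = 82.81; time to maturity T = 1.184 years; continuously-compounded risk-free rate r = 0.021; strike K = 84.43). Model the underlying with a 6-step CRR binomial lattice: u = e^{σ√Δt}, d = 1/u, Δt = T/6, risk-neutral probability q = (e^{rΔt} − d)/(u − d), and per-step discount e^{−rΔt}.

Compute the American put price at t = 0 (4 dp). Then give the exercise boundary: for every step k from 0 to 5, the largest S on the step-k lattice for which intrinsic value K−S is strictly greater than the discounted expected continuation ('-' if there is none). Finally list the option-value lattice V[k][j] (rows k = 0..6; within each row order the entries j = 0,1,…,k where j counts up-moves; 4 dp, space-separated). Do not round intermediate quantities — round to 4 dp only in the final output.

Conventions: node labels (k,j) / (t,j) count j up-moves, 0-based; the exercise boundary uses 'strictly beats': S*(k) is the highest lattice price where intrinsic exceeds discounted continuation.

price = 12.4974
boundary = - - - 51.5964 60.4098 70.7286
tree:
12.4974
17.9418 6.5596
24.8332 10.4446 2.3020
32.8336 16.1646 4.1827 0.2332
40.3611 24.0202 7.5808 0.4449 0.0000
46.7905 32.8336 13.7014 0.8490 0.0000 0.0000
52.2818 40.3611 24.0202 1.6200 0.0000 0.0000 0.0000

params: Δt=0.19733 u=1.17081 d=0.85411 q=0.47377 e^(-rΔt)=0.99586
t_6 payoffs: 52.2818 40.3611 24.0202 1.6200 0.0000 0.0000 0.0000
t_5: node(5,0) S=37.6395 payoff=46.7905 vs cont=46.4413 → 46.7905 [stop]  node(5,1) S=51.5964 payoff=32.8336 vs cont=32.4844 → 32.8336 [stop]  node(5,2) S=70.7286 payoff=13.7014 vs cont=13.3523 → 13.7014 [stop]  node(5,3) S=96.9551 payoff=0.0000 vs cont=0.8490 → 0.8490 [wait]  node(5,4) S=132.9064 payoff=0.0000 vs cont=0.0000 → 0.0000 [wait]  node(5,5) S=182.1887 payoff=0.0000 vs cont=0.0000 → 0.0000 [wait]  ⇒ S*(5)=70.7286
t_4: node(4,0) S=44.0689 payoff=40.3611 vs cont=40.0120 → 40.3611 [stop]  node(4,1) S=60.4098 payoff=24.0202 vs cont=23.6711 → 24.0202 [stop]  node(4,2) S=82.8100 payoff=1.6200 vs cont=7.5808 → 7.5808 [wait]  node(4,3) S=113.5163 payoff=0.0000 vs cont=0.4449 → 0.4449 [wait]  node(4,4) S=155.6087 payoff=0.0000 vs cont=0.0000 → 0.0000 [wait]  ⇒ S*(4)=60.4098
t_3: node(3,0) S=51.5964 payoff=32.8336 vs cont=32.4844 → 32.8336 [stop]  node(3,1) S=70.7286 payoff=13.7014 vs cont=16.1646 → 16.1646 [wait]  node(3,2) S=96.9551 payoff=0.0000 vs cont=4.1827 → 4.1827 [wait]  node(3,3) S=132.9064 payoff=0.0000 vs cont=0.2332 → 0.2332 [wait]  ⇒ S*(3)=51.5964
t_2: node(2,0) S=60.4098 payoff=24.0202 vs cont=24.8332 → 24.8332 [wait]  node(2,1) S=82.8100 payoff=1.6200 vs cont=10.4446 → 10.4446 [wait]  node(2,2) S=113.5163 payoff=0.0000 vs cont=2.3020 → 2.3020 [wait]  ⇒ S*(2)=-
t_1: node(1,0) S=70.7286 payoff=13.7014 vs cont=17.9418 → 17.9418 [wait]  node(1,1) S=96.9551 payoff=0.0000 vs cont=6.5596 → 6.5596 [wait]  ⇒ S*(1)=-
t_0: node(0,0) S=82.8100 payoff=1.6200 vs cont=12.4974 → 12.4974 [wait]  ⇒ S*(0)=-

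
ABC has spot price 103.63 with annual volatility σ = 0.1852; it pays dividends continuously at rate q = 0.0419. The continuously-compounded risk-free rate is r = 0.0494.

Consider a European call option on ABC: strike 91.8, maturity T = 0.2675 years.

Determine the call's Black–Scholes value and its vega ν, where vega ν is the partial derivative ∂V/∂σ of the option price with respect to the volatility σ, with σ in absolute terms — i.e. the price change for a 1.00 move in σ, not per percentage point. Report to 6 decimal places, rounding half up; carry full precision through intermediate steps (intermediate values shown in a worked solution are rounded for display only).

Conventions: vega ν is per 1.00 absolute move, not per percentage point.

σ√T = 0.1852·√0.2675 = 0.095786
d₁ = (ln(S/K) + (r−q+σ²/2)T) / (σ√T) = (ln(103.63/91.8) + (0.0494−0.0419+0.1852²/2)·0.2675) / 0.095786 = (0.121215 + 0.006594) / 0.095786 = 1.334308
d₂ = d₁ − σ√T = 1.334308 − 0.095786 = 1.238522
e^{−rT} = 0.986872
e^{−qT} = 0.988854
N(d₁) = 0.908949,  N(d₂) = 0.892239
Call price V = S·e^{−qT}·N(d₁) − K·e^{−rT}·N(d₂) = 93.144484 − 80.832271 = 12.312213
φ(d₁) = (1/√(2π))·e^{−d₁²/2} = 0.163797
ν = S·e^{−qT}·φ(d₁)·√T = 8.681313

price = 12.312213
ν = 8.681313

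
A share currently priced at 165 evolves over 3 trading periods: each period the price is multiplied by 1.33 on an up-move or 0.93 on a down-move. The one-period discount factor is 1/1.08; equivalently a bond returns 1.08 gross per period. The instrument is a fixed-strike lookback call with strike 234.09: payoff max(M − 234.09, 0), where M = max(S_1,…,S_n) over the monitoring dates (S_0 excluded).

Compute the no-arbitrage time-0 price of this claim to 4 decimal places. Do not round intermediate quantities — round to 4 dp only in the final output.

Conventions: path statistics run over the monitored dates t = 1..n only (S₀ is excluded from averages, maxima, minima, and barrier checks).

Risk-neutral up-probability p* = (R−d)/(u−d) = (1.08−0.93)/(1.33−0.93) = 0.3750; the claim prices as the p*-weighted sum of path payoffs discounted by R^3.
Enumerate all 2^3 = 8 price paths (U = up ×1.33, D = down ×0.93); each path with k up-moves has probability p*^k·(1−p*)^(3−k).
DDD: M=153.4500, payoff=0.0000, prob=0.244141
UDD: M=219.4500, payoff=0.0000, prob=0.146484
DUD: M=204.0885, payoff=0.0000, prob=0.146484
UUD: M=291.8685, payoff=57.7785, prob=0.087891
DDU: M=189.8023, payoff=0.0000, prob=0.146484
UDU: M=271.4377, payoff=37.3477, prob=0.087891
DUU: M=271.4377, payoff=37.3477, prob=0.087891
UUU: M=388.1851, payoff=154.0951, prob=0.052734
Price = Σ prob·payoff / R^3 = 19.769324 / 1.259712 = 15.6935

price = 15.6935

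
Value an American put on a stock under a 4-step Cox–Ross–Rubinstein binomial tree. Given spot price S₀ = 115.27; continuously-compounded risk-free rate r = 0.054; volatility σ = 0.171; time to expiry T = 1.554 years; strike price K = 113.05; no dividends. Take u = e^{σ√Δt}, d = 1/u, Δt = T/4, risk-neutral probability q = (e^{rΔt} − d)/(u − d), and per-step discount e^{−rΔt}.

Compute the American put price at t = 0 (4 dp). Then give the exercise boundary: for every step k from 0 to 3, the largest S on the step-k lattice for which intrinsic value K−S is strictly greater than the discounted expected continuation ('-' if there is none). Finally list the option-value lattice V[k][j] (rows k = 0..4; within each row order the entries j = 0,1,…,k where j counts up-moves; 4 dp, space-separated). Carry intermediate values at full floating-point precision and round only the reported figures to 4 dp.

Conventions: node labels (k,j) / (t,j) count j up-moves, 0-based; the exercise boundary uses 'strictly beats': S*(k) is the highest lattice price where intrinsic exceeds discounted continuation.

Δt=0.38850  u=1.11247  d=0.89890  q=0.57265  discount=0.97924
step 4 (expiry): payoffs max(K−S,0) = 37.7905 19.9095 0.0000 0.0000 0.0000
step 3: (k=3,j=0): S=83.7240, K−S=29.3260, hold=26.9790 ⇒ V=29.3260 exercise | (k=3,j=1): S=103.6162, K−S=9.4338, hold=8.3318 ⇒ V=9.4338 exercise | (k=3,j=2): S=128.2346, K−S=0.0000, hold=0.0000 ⇒ V=0.0000 continue | (k=3,j=3): S=158.7021, K−S=0.0000, hold=0.0000 ⇒ V=0.0000 continue  boundary S*=103.6162
step 2: (k=2,j=0): S=93.1405, K−S=19.9095, hold=17.5625 ⇒ V=19.9095 exercise | (k=2,j=1): S=115.2700, K−S=0.0000, hold=3.9479 ⇒ V=3.9479 continue | (k=2,j=2): S=142.6573, K−S=0.0000, hold=0.0000 ⇒ V=0.0000 continue  boundary S*=93.1405
step 1: (k=1,j=0): S=103.6162, K−S=9.4338, hold=10.5456 ⇒ V=10.5456 continue | (k=1,j=1): S=128.2346, K−S=0.0000, hold=1.6521 ⇒ V=1.6521 continue  boundary S*=-
step 0: (k=0,j=0): S=115.2700, K−S=0.0000, hold=5.3396 ⇒ V=5.3396 continue  boundary S*=-

price = 5.3396
boundary = - - 93.1405 103.6162
tree:
5.3396
10.5456 1.6521
19.9095 3.9479 0.0000
29.3260 9.4338 0.0000 0.0000
37.7905 19.9095 0.0000 0.0000 0.0000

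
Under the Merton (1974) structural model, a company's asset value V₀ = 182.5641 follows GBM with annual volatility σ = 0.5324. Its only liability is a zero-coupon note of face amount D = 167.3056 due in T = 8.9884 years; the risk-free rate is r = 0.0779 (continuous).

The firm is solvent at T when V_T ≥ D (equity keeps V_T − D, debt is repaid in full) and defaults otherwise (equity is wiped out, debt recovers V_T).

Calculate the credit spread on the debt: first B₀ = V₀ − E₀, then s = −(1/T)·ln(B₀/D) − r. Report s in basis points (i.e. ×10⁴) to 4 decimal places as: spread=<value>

spread=575.2360

With assets at 182.5641 and a single debt payment of 167.3056 at 8.9884 years:
d₁ = [ln(V₀/D) + (r + σ²/2)T] / (σ√T)
   = [ln(182.5641/167.3056) + (0.0779 + 0.5·0.5324²)·8.9884] / (0.5324·√8.9884)
   = [0.087279 + 1.974076] / 1.596170 = 1.291438
d₂ = d₁ − σ√T = 1.291438 − 1.596170 = -0.304732
N(d₁) = 0.901724,  N(d₂) = 0.380285,  e^(−rT) = 0.496488
E₀ = V₀·N(d₁) − D·e^(−rT)·N(d₂)
   = 182.5641·0.901724 − 167.3056·0.496488·0.380285 = 133.033999
B₀ = V₀ − E₀ = 182.5641 − 133.033999 = 49.530101
spread = −(1/T)·ln(B₀/D) − r = −(1/8.9884)·ln(49.530101/167.3056) − 0.0779 = 0.05752360
in basis points: 0.05752360 × 10⁴ = 575.2360 bp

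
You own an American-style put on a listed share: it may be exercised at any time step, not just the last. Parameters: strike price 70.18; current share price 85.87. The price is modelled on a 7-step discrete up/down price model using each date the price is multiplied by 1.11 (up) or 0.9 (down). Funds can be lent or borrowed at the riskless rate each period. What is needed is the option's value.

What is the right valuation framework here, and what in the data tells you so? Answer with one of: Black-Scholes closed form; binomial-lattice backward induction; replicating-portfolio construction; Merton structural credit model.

Key observation: the defining feature is the embedded early-exercise option across 7 discrete dates on the spot-85.87 tree; pricing the strike-70.18 put means working backward with an exercise test at every node.

framework: binomial-lattice backward induction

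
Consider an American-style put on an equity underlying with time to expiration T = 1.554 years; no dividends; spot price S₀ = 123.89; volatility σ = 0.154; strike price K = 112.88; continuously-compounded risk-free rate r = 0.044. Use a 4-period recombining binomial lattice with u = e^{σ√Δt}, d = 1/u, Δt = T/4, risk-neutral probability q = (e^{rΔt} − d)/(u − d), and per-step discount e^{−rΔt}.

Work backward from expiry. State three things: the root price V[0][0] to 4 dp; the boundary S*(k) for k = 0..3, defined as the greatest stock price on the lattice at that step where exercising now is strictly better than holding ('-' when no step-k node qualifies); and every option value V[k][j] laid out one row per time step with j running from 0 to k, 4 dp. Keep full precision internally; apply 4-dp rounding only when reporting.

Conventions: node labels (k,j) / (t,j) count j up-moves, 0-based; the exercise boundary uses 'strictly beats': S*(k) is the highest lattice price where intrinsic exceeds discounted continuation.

price = 2.9358
boundary = - - - 92.8914
tree:
2.9358
5.7988 0.8273
11.0580 1.9377 0.0000
19.9886 4.5386 0.0000 0.0000
28.4905 10.6302 0.0000 0.0000 0.0000

params: Δt=0.38850 u=1.10075 d=0.90848 q=0.56569 e^(-rΔt)=0.98305
t_4 payoffs: 28.4905 10.6302 0.0000 0.0000 0.0000
t_3: node(3,0) S=92.8914 payoff=19.9886 vs cont=18.0755 → 19.9886 [stop]  node(3,1) S=112.5510 payoff=0.3290 vs cont=4.5386 → 4.5386 [wait]  node(3,2) S=136.3714 payoff=0.0000 vs cont=0.0000 → 0.0000 [wait]  node(3,3) S=165.2332 payoff=0.0000 vs cont=0.0000 → 0.0000 [wait]  ⇒ S*(3)=92.8914
t_2: node(2,0) S=102.2498 payoff=10.6302 vs cont=11.0580 → 11.0580 [wait]  node(2,1) S=123.8900 payoff=0.0000 vs cont=1.9377 → 1.9377 [wait]  node(2,2) S=150.1102 payoff=0.0000 vs cont=0.0000 → 0.0000 [wait]  ⇒ S*(2)=-
t_1: node(1,0) S=112.5510 payoff=0.3290 vs cont=5.7988 → 5.7988 [wait]  node(1,1) S=136.3714 payoff=0.0000 vs cont=0.8273 → 0.8273 [wait]  ⇒ S*(1)=-
t_0: node(0,0) S=123.8900 payoff=0.0000 vs cont=2.9358 → 2.9358 [wait]  ⇒ S*(0)=-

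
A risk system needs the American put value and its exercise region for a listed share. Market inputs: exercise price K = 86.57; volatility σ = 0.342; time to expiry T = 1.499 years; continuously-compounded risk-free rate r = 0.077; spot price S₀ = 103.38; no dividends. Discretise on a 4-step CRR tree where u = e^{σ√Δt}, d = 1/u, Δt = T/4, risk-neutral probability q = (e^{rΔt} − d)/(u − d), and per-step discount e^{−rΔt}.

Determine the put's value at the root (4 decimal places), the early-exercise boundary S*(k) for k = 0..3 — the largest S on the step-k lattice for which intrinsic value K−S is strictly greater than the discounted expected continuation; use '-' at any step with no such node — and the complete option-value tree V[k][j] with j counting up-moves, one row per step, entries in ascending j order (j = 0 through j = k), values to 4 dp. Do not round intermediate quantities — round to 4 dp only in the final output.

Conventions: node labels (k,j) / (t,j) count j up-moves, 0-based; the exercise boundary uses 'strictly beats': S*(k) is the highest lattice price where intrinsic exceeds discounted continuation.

price = 6.1265
boundary = - - - 55.1649
tree:
6.1265
11.0111 1.9146
19.1033 4.0821 0.0000
31.4051 8.7037 0.0000 0.0000
41.8256 18.5577 0.0000 0.0000 0.0000

Δt=0.37475  u=1.23289  d=0.81110  q=0.51726  discount=0.97156
step 4 (expiry): payoffs max(K−S,0) = 41.8256 18.5577 0.0000 0.0000 0.0000
step 3: (k=3,j=0): S=55.1649, K−S=31.4051, hold=28.9428 ⇒ V=31.4051 exercise | (k=3,j=1): S=83.8517, K−S=2.7183, hold=8.7037 ⇒ V=8.7037 continue | (k=3,j=2): S=127.4562, K−S=0.0000, hold=0.0000 ⇒ V=0.0000 continue | (k=3,j=3): S=193.7360, K−S=0.0000, hold=0.0000 ⇒ V=0.0000 continue  boundary S*=55.1649
step 2: (k=2,j=0): S=68.0123, K−S=18.5577, hold=19.1033 ⇒ V=19.1033 continue | (k=2,j=1): S=103.3800, K−S=0.0000, hold=4.0821 ⇒ V=4.0821 continue | (k=2,j=2): S=157.1396, K−S=0.0000, hold=0.0000 ⇒ V=0.0000 continue  boundary S*=-
step 1: (k=1,j=0): S=83.8517, K−S=2.7183, hold=11.0111 ⇒ V=11.0111 continue | (k=1,j=1): S=127.4562, K−S=0.0000, hold=1.9146 ⇒ V=1.9146 continue  boundary S*=-
step 0: (k=0,j=0): S=103.3800, K−S=0.0000, hold=6.1265 ⇒ V=6.1265 continue  boundary S*=-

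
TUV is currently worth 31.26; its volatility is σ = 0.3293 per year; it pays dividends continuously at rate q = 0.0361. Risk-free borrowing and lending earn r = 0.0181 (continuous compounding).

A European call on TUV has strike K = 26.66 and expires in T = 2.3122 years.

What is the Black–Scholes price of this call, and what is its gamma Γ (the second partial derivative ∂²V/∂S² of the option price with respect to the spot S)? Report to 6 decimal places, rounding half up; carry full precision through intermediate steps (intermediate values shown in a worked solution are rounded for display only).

price = 7.108519
Γ = 0.020843

σ√T = 0.3293·√2.3122 = 0.500731
d₁ = (ln(S/K) + (r−q+σ²/2)T) / (σ√T) = (ln(31.26/26.66) + (0.0181−0.0361+0.3293²/2)·2.3122) / 0.500731 = (0.159175 + 0.083746) / 0.500731 = 0.485133
d₂ = d₁ − σ√T = 0.485133 − 0.500731 = -0.015598
e^{−rT} = 0.959013
e^{−qT} = 0.919918
N(d₁) = 0.686209,  N(d₂) = 0.493778
Call price V = S·e^{−qT}·N(d₁) − K·e^{−rT}·N(d₂) = 19.733070 − 12.624551 = 7.108519
φ(d₁) = (1/√(2π))·e^{−d₁²/2} = 0.354653
Γ = e^{−qT}·φ(d₁) / (S·σ·√T) = 0.020843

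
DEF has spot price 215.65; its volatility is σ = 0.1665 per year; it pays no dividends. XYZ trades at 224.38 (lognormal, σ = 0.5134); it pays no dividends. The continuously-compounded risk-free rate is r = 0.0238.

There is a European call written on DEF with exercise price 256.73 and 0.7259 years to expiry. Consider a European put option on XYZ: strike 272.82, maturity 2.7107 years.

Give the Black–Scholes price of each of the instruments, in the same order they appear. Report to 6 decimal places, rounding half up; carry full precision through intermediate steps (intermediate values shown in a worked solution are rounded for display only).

[DEF call K=256.73]
σ√T = 0.1665·√0.7259 = 0.141858
d₁ = (ln(S/K) + (r+σ²/2)T) / (σ√T) = (ln(215.65/256.73) + (0.0238+0.1665²/2)·0.7259) / 0.141858 = (-0.174368 + 0.027338) / 0.141858 = -1.036462
d₂ = d₁ − σ√T = -1.036462 − 0.141858 = -1.178320
e^{−rT} = 0.982872
N(d₁) = 0.149993,  N(d₂) = 0.119335
price = S·N(d₁) − K·e^{−rT}·N(d₂) = 32.346064 − 30.112028 = 2.234036
[XYZ put K=272.82]
σ√T = 0.5134·√2.7107 = 0.845272
d₁ = (ln(S/K) + (r+σ²/2)T) / (σ√T) = (ln(224.38/272.82) + (0.0238+0.5134²/2)·2.7107) / 0.845272 = (-0.195471 + 0.421757) / 0.845272 = 0.267708
d₂ = d₁ − σ√T = 0.267708 − 0.845272 = -0.577564
e^{−rT} = 0.937522
N(−d₁) = 0.394462,  N(−d₂) = 0.718221
price = K·e^{−rT}·N(−d₂) − S·N(−d₁) = 183.702834 − 88.509405 = 95.193429

price(DEF call K=256.73) = 2.234036
price(XYZ put K=272.82) = 95.193429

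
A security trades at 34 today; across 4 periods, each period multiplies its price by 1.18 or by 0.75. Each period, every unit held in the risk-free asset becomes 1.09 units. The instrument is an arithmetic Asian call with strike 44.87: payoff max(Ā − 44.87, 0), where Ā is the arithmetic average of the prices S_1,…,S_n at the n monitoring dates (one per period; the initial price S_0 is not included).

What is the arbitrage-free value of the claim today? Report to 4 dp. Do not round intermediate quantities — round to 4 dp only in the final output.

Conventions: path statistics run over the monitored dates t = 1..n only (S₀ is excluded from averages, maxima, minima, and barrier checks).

No-arbitrage gives p* = (R−d)/(u−d) = 0.7907: enumerate every path, weight its payoff by its p*-probability, and discount by R^4.
Enumerate all 2^4 = 16 price paths (U = up ×1.18, D = down ×0.75); each path with k up-moves has probability p*^k·(1−p*)^(4−k).
DDDD: Ā=17.4316, payoff=0.0000, prob=0.001919
UDDD: Ā=27.4258, payoff=0.0000, prob=0.007250
DUDD: Ā=23.7708, payoff=0.0000, prob=0.007250
UUDD: Ā=37.3994, payoff=0.0000, prob=0.027389
DDUD: Ā=21.0295, payoff=0.0000, prob=0.007250
UDUD: Ā=33.0865, payoff=0.0000, prob=0.027389
DUUD: Ā=29.4315, payoff=0.0000, prob=0.027389
UUUD: Ā=46.3055, payoff=1.4355, prob=0.103468
DDDU: Ā=18.9736, payoff=0.0000, prob=0.007250
UDDU: Ā=29.8518, payoff=0.0000, prob=0.027389
DUDU: Ā=26.1968, payoff=0.0000, prob=0.027389
UUDU: Ā=41.2163, payoff=0.0000, prob=0.103468
DDUU: Ā=23.4555, payoff=0.0000, prob=0.027389
UDUU: Ā=36.9034, payoff=0.0000, prob=0.103468
DUUU: Ā=33.2484, payoff=0.0000, prob=0.103468
UUUU: Ā=52.3108, payoff=7.4408, prob=0.390879
Price = Σ prob·payoff / R^4 = 3.056971 / 1.411582 = 2.1656

price = 2.1656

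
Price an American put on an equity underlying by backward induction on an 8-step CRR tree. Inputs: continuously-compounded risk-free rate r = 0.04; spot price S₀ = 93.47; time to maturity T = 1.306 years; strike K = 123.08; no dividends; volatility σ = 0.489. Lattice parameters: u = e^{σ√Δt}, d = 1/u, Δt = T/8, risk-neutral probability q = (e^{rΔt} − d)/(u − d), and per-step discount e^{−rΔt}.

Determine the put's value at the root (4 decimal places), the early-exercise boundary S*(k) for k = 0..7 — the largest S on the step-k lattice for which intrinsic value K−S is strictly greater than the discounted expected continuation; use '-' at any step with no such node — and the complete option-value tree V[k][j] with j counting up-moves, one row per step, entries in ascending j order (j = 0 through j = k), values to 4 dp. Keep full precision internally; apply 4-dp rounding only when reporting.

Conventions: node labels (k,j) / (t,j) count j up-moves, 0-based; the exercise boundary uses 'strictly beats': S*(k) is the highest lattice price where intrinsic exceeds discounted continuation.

Δt=0.16325  u=1.21845  d=0.82072  q=0.46724  discount=0.99349
step 8 (expiry): payoffs max(K−S,0) = 103.8393 94.5150 80.6721 60.1208 29.6100 0.0000 0.0000 0.0000 0.0000
step 7: (k=7,j=0): S=23.4438, K−S=99.6362, hold=98.8351 ⇒ V=99.6362 exercise | (k=7,j=1): S=34.8049, K−S=88.2751, hold=87.4740 ⇒ V=88.2751 exercise | (k=7,j=2): S=51.6717, K−S=71.4083, hold=70.6072 ⇒ V=71.4083 exercise | (k=7,j=3): S=76.7124, K−S=46.3676, hold=45.5665 ⇒ V=46.3676 exercise | (k=7,j=4): S=113.8882, K−S=9.1918, hold=15.6724 ⇒ V=15.6724 continue | (k=7,j=5): S=169.0797, K−S=0.0000, hold=0.0000 ⇒ V=0.0000 continue | (k=7,j=6): S=251.0177, K−S=0.0000, hold=0.0000 ⇒ V=0.0000 continue | (k=7,j=7): S=372.6638, K−S=0.0000, hold=0.0000 ⇒ V=0.0000 continue  boundary S*=76.7124
step 6: (k=6,j=0): S=28.5650, K−S=94.5150, hold=93.7139 ⇒ V=94.5150 exercise | (k=6,j=1): S=42.4079, K−S=80.6721, hold=79.8710 ⇒ V=80.6721 exercise | (k=6,j=2): S=62.9592, K−S=60.1208, hold=59.3197 ⇒ V=60.1208 exercise | (k=6,j=3): S=93.4700, K−S=29.6100, hold=31.8172 ⇒ V=31.8172 continue | (k=6,j=4): S=138.7666, K−S=0.0000, hold=8.2953 ⇒ V=8.2953 continue | (k=6,j=5): S=206.0146, K−S=0.0000, hold=0.0000 ⇒ V=0.0000 continue | (k=6,j=6): S=305.8516, K−S=0.0000, hold=0.0000 ⇒ V=0.0000 continue  boundary S*=62.9592
step 5: (k=5,j=0): S=34.8049, K−S=88.2751, hold=87.4740 ⇒ V=88.2751 exercise | (k=5,j=1): S=51.6717, K−S=71.4083, hold=70.6072 ⇒ V=71.4083 exercise | (k=5,j=2): S=76.7124, K−S=46.3676, hold=46.5910 ⇒ V=46.5910 continue | (k=5,j=3): S=113.8882, K−S=9.1918, hold=20.6913 ⇒ V=20.6913 continue | (k=5,j=4): S=169.0797, K−S=0.0000, hold=4.3907 ⇒ V=4.3907 continue | (k=5,j=5): S=251.0177, K−S=0.0000, hold=0.0000 ⇒ V=0.0000 continue  boundary S*=51.6717
step 4: (k=4,j=0): S=42.4079, K−S=80.6721, hold=79.8710 ⇒ V=80.6721 exercise | (k=4,j=1): S=62.9592, K−S=60.1208, hold=59.4234 ⇒ V=60.1208 exercise | (k=4,j=2): S=93.4700, K−S=29.6100, hold=34.2652 ⇒ V=34.2652 continue | (k=4,j=3): S=138.7666, K−S=0.0000, hold=12.9899 ⇒ V=12.9899 continue | (k=4,j=4): S=206.0146, K−S=0.0000, hold=2.3240 ⇒ V=2.3240 continue  boundary S*=62.9592
step 3: (k=3,j=0): S=51.6717, K−S=71.4083, hold=70.6072 ⇒ V=71.4083 exercise | (k=3,j=1): S=76.7124, K−S=46.3676, hold=47.7274 ⇒ V=47.7274 continue | (k=3,j=2): S=113.8882, K−S=9.1918, hold=24.1663 ⇒ V=24.1663 continue | (k=3,j=3): S=169.0797, K−S=0.0000, hold=7.9543 ⇒ V=7.9543 continue  boundary S*=51.6717
step 2: (k=2,j=0): S=62.9592, K−S=60.1208, hold=59.9509 ⇒ V=60.1208 exercise | (k=2,j=1): S=93.4700, K−S=29.6100, hold=36.4798 ⇒ V=36.4798 continue | (k=2,j=2): S=138.7666, K−S=0.0000, hold=16.4834 ⇒ V=16.4834 continue  boundary S*=62.9592
step 1: (k=1,j=0): S=76.7124, K−S=46.3676, hold=48.7554 ⇒ V=48.7554 continue | (k=1,j=1): S=113.8882, K−S=9.1918, hold=26.9601 ⇒ V=26.9601 continue  boundary S*=-
step 0: (k=0,j=0): S=93.4700, K−S=29.6100, hold=38.3207 ⇒ V=38.3207 continue  boundary S*=-

price = 38.3207
boundary = - - 62.9592 51.6717 62.9592 51.6717 62.9592 76.7124
tree:
38.3207
48.7554 26.9601
60.1208 36.4798 16.4834
71.4083 47.7274 24.1663 7.9543
80.6721 60.1208 34.2652 12.9899 2.3240
88.2751 71.4083 46.5910 20.6913 4.3907 0.0000
94.5150 80.6721 60.1208 31.8172 8.2953 0.0000 0.0000
99.6362 88.2751 71.4083 46.3676 15.6724 0.0000 0.0000 0.0000
103.8393 94.5150 80.6721 60.1208 29.6100 0.0000 0.0000 0.0000 0.0000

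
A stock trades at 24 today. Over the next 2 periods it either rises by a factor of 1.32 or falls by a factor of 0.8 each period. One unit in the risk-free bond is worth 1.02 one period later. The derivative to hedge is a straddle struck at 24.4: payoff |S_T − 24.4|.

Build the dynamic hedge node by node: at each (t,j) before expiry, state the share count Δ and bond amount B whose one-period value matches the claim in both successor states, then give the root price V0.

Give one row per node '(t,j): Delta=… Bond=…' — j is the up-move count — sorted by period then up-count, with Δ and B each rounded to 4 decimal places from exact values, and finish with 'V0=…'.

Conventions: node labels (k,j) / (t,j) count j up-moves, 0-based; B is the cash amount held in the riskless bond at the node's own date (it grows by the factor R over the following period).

(0,0): Delta=0.1806 Bond=1.9974
(1,0): Delta=-0.8109 Bond=21.0739
(1,1): Delta=1.0000 Bond=-23.9216
V0=6.3316

Arbitrage-free pricing uses the up-move probability p* = (R−d)/(u−d) = 0.4231, discounting each step at R = 1.02.
Terminal payoffs: V(2,0)=9.0400, V(2,1)=0.9440, V(2,2)=17.4176
Node (1,0) S=19.2000: V=(p*·0.9440+(1−p*)·9.0400)/1.02=5.5047; Δ=(0.9440−9.0400)/(25.3440−15.3600)=-0.8109; B=V−Δ·S=21.0739
Node (1,1) S=31.6800: V=(p*·17.4176+(1−p*)·0.9440)/1.02=7.7584; Δ=(17.4176−0.9440)/(41.8176−25.3440)=1.0000; B=V−Δ·S=-23.9216
Node (0,0) S=24.0000: V=(p*·7.7584+(1−p*)·5.5047)/1.02=6.3316; Δ=(7.7584−5.5047)/(31.6800−19.2000)=0.1806; B=V−Δ·S=1.9974
Verification: the root portfolio costs Δ(0,0)·S0 + B(0,0) = 6.3316, matching V0.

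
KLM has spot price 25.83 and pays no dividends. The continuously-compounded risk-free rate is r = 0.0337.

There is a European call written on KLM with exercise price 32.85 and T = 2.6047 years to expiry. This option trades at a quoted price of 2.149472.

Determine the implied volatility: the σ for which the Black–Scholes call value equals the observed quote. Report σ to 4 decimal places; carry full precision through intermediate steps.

At σ = 0.2191 the Black–Scholes value reproduces the quote:
σ√T = 0.2191·√2.6047 = 0.353607
d₁ = (ln(S/K) + (r+σ²/2)T) / (σ√T) = (ln(25.83/32.85) + (0.0337+0.2191²/2)·2.6047) / 0.353607 = (-0.240415 + 0.150297) / 0.353607 = -0.254852
d₂ = d₁ − σ√T = -0.254852 − 0.353607 = -0.608460
e^{−rT} = 0.915964
N(d₁) = 0.399419,  N(d₂) = 0.271441
V = S·N(d₁) − K·e^{−rT}·N(d₂) = 10.316981 − 8.167509 = 2.149472 (matching the quote); vega is positive throughout, so no other σ reproduces this price

sigma = 0.2191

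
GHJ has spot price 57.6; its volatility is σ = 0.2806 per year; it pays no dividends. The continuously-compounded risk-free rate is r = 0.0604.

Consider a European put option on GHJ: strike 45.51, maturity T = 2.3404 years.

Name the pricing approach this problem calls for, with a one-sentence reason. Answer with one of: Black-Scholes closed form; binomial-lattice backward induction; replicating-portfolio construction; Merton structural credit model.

Key observation: the strike-45.51 put on GHJ is European-exercise on a continuously-modelled lognormal underlying, so its value is a single closed-form evaluation.

framework: Black-Scholes closed form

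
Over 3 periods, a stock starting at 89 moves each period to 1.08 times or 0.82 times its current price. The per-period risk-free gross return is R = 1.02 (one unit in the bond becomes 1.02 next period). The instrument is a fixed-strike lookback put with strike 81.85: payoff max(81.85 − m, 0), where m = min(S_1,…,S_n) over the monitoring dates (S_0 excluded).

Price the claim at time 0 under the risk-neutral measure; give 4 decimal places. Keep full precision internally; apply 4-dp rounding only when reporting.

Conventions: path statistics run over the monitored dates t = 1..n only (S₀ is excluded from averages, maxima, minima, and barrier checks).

price = 4.0899

Under the martingale measure an up-move has probability p* = 0.7692; value the claim as the probability-weighted average of per-path payoffs, discounted 3 periods at R = 1.02.
Enumerate all 2^3 = 8 price paths (U = up ×1.08, D = down ×0.82); each path with k up-moves has probability p*^k·(1−p*)^(3−k).
DDD: m=49.0718, payoff=32.7782, prob=0.012289
UDD: m=64.6311, payoff=17.2189, prob=0.040965
DUD: m=64.6311, payoff=17.2189, prob=0.040965
UUD: m=85.1239, payoff=0.0000, prob=0.136550
DDU: m=59.8436, payoff=22.0064, prob=0.040965
UDU: m=78.8184, payoff=3.0316, prob=0.136550
DUU: m=72.9800, payoff=8.8700, prob=0.136550
UUU: m=96.1200, payoff=0.0000, prob=0.455166
Price = Σ prob·payoff / R^3 = 4.340224 / 1.061208 = 4.0899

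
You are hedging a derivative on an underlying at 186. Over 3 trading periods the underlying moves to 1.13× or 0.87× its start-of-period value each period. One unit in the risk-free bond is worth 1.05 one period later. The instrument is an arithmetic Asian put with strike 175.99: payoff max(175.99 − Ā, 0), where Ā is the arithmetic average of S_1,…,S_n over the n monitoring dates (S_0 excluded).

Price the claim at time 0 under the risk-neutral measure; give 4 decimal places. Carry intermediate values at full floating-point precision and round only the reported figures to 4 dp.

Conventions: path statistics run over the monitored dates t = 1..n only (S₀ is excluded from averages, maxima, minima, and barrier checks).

Risk-neutral up-probability p* = (R−d)/(u−d) = (1.05−0.87)/(1.13−0.87) = 0.6923; the claim prices as the p*-weighted sum of path payoffs discounted by R^3.
Enumerate all 2^3 = 8 price paths (U = up ×1.13, D = down ×0.87); each path with k up-moves has probability p*^k·(1−p*)^(3−k).
DDD: Ā=141.6950, payoff=34.2950, prob=0.029131
UDD: Ā=184.0406, payoff=0.0000, prob=0.065544
DUD: Ā=167.9206, payoff=8.0694, prob=0.065544
UUD: Ā=218.1038, payoff=0.0000, prob=0.147474
DDU: Ā=153.8962, payoff=22.0938, prob=0.065544
UDU: Ā=199.8882, payoff=0.0000, prob=0.147474
DUU: Ā=183.7682, payoff=0.0000, prob=0.147474
UUU: Ā=238.6874, payoff=0.0000, prob=0.331816
Price = Σ prob·payoff / R^3 = 2.976048 / 1.157625 = 2.5708

price = 2.5708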